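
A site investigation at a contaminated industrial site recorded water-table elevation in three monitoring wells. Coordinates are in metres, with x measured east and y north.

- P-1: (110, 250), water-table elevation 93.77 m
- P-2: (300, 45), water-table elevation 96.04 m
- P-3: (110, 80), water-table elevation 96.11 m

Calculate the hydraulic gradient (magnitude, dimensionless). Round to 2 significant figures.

0.014

Taking P-1 as reference: P-2−P-1 = (190, -205, +2.27); P-3−P-1 = (0, -170, +2.34).
Solve a·Δx + b·Δy = Δh: det = 190·(-170) − 0·(-205) = -32300.
∂h/∂x = [(+2.27)·(-170) − (+2.34)·(-205)] / -32300 = -0.002904
∂h/∂y = [190·(+2.34) − 0·(+2.27)] / -32300 = -0.01376
|∇h| = √(-0.002904² + -0.01376²) = 0.01406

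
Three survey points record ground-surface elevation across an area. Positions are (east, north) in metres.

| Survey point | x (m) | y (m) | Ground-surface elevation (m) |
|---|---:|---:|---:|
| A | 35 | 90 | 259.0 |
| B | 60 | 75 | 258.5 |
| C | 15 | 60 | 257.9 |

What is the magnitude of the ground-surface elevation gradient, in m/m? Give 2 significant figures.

With z = a·x + b·y + c and A as origin, the differences give:
  25·a + (-15)·b = -0.5
  (-20)·a + (-30)·b = -1.1
Eliminate b (×(-30) and ×(-15), subtract): -1050·a = -1.50 → a = ∂z/∂x = +0.001429
Back-substitute: b = ∂z/∂y = +0.03571.
|∇f| = √(0.001429² + 0.03571²) = 0.03574 m/m

0.036 m/m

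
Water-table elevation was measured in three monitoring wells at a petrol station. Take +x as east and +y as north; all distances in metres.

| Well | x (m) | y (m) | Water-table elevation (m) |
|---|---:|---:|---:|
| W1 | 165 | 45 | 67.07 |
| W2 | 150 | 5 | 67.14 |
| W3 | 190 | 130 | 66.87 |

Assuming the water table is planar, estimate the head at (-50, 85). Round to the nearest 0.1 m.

65.3 m

Taking W1 as reference: W2−W1 = (-15, -40, +0.07); W3−W1 = (25, 85, -0.20).
Solve a·Δx + b·Δy = Δh: det = (-15)·85 − 25·(-40) = -275.
∂h/∂x = [(+0.07)·85 − (-0.20)·(-40)] / -275 = +0.007455
∂h/∂y = [(-15)·(-0.20) − 25·(+0.07)] / -275 = -0.004545
h(-50, 85) = 67.07 + (+0.007455)·(-215) + (-0.004545)·(40) = 67.07 -1.603 -0.182 = 65.285 m.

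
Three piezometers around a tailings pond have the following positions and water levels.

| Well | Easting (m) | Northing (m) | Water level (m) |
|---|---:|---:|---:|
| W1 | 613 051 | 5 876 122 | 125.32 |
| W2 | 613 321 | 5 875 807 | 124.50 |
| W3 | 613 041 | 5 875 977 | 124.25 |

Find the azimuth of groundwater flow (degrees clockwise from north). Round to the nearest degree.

216°

Three-point gradient (reference W1): Δ to W2 = (270, -315, -0.82), Δ to W3 = (-10, -145, -1.07).
∂h/∂x = +0.005157, ∂h/∂y = +0.007024 (det = -42300).
Flow direction (−∇h) has components (-0.005157 E, -0.007024 N).
Azimuth = atan2(E, N) = atan2(-0.005157, -0.007024) = 216.3° ≈ 216°.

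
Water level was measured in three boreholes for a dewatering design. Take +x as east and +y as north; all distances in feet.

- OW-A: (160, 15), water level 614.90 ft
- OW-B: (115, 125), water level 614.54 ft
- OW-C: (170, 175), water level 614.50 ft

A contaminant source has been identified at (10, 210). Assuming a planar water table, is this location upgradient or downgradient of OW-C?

downgradient

With h = a·x + b·y + c and OW-A as origin, the differences give:
  (-45)·a + 110·b = -0.36
  10·a + 160·b = -0.40
Eliminate b (×160 and ×110, subtract): -8300·a = -13.600 → a = ∂h/∂x = +0.001639
Back-substitute: b = ∂h/∂y = -0.002602.
Head at (10, 210) = 614.90 + (+0.001639)·(-150) + (-0.002602)·(195) = 614.15 ft.
That is lower than the 614.50 ft at OW-C, so the point is downgradient.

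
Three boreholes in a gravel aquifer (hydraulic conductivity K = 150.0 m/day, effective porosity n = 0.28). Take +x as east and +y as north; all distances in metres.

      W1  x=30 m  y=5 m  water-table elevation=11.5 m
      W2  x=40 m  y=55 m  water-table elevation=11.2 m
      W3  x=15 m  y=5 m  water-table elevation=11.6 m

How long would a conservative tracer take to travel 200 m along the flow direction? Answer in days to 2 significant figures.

46 days

With h = a·x + b·y + c and W1 as origin, the differences give:
  10·a + 50·b = -0.3
  (-15)·a + 0·b = +0.1
Eliminate b (×0 and ×50, subtract): 750·a = -5.00 → a = ∂h/∂x = -0.006667
Back-substitute: b = ∂h/∂y = -0.004667.
|∇h| = √(-0.006667² + -0.004667²) = 0.008138
Seepage velocity v = K·i/n = 150.0 × 0.008138 / 0.28 = 4.36 m/day.
t = 200 / 4.36 = 45.87 days.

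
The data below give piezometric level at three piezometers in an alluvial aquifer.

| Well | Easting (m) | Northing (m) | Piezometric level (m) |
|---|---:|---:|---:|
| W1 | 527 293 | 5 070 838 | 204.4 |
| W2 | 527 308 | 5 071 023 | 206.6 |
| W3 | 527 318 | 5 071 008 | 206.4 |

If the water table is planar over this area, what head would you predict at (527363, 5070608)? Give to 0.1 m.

Taking W1 as reference: W2−W1 = (15, 185, +2.2); W3−W1 = (25, 170, +2.0).
Determinant of the coordinate differences = 15·170 − 25·185 = -2075.
∂h/∂x = [(+2.2)·170 − (+2.0)·185] / -2075 = -0.001928
∂h/∂y = [15·(+2.0) − 25·(+2.2)] / -2075 = +0.01205
h(527363, 5070608) = 204.4 + (-0.001928)·(70) + (+0.01205)·(-230) = 204.4 -0.135 -2.771 = 201.494 m.

201.5 m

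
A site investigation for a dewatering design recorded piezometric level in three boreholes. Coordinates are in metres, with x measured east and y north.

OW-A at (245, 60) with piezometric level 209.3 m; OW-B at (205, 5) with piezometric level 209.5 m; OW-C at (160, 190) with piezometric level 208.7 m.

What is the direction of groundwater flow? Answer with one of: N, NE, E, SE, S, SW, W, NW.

Taking OW-A as reference: OW-B−OW-A = (-40, -55, +0.2); OW-C−OW-A = (-85, 130, -0.6).
Determinant of the coordinate differences = (-40)·130 − (-85)·(-55) = -9875.
∂h/∂x = [(+0.2)·130 − (-0.6)·(-55)] / -9875 = +0.0007089
∂h/∂y = [(-40)·(-0.6) − (-85)·(+0.2)] / -9875 = -0.004152
Flow = −∇h = (-0.0007089 east, +0.004152 north), which points north.

N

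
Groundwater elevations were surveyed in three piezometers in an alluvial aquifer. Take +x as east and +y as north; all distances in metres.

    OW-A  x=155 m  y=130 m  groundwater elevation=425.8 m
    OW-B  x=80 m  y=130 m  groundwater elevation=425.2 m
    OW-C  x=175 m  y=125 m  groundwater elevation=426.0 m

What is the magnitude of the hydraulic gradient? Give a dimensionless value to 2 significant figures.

With h = a·x + b·y + c and OW-A as origin, the differences give:
  (-75)·a + 0·b = -0.6
  20·a + (-5)·b = +0.2
Eliminate b (×(-5) and ×0, subtract): 375·a = 3.00 → a = ∂h/∂x = +0.008000
Back-substitute: b = ∂h/∂y = -0.008000.
|∇h| = √(0.008000² + -0.008000²) = 0.01131

0.011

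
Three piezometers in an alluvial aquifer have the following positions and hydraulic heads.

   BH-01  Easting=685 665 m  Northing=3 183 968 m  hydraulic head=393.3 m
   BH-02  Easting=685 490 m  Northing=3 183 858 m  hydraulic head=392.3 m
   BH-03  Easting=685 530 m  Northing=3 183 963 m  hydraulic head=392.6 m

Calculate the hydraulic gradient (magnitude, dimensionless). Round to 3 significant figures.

With h = a·x + b·y + c and BH-01 as origin, the differences give:
  (-175)·a + (-110)·b = -1.0
  (-135)·a + (-5)·b = -0.7
Eliminate b (×(-5) and ×(-110), subtract): -13975·a = -72.00 → a = ∂h/∂x = +0.005152
Back-substitute: b = ∂h/∂y = +0.0008945.
|∇h| = √(0.005152² + 0.0008945²) = 0.005229

0.00523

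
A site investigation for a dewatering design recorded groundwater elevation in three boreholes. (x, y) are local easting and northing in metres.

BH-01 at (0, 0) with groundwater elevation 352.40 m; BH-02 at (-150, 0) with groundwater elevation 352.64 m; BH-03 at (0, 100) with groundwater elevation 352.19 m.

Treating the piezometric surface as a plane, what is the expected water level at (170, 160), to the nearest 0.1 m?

351.8 m

∂h/∂x = (352.64 − 352.40) / (-150 − 0) = -0.001600
∂h/∂y = (352.19 − 352.40) / (100 − 0) = -0.002100
h(170, 160) = 352.40 + (-0.001600)·(170) + (-0.002100)·(160) = 352.40 -0.272 -0.336 = 351.792 m.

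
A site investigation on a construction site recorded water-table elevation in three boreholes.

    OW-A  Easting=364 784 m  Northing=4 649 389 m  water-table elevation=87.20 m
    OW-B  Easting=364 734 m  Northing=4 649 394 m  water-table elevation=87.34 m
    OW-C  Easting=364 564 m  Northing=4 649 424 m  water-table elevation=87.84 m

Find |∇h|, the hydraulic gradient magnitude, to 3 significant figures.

0.00320

With h = a·x + b·y + c and OW-A as origin, the differences give:
  (-50)·a + 5·b = +0.14
  (-220)·a + 35·b = +0.64
Eliminate b (×35 and ×5, subtract): -650·a = 1.700 → a = ∂h/∂x = -0.002615
Back-substitute: b = ∂h/∂y = +0.001846.
|∇h| = √(-0.002615² + 0.001846²) = 0.003201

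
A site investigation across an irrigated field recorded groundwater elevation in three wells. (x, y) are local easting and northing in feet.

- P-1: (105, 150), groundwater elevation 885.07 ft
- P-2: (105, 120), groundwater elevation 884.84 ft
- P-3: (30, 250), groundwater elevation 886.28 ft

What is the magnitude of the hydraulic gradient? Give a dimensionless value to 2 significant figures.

Differences from P-1: to P-2 (Δx, Δy, Δh) = (0, -30, -0.23); to P-3 = (-75, 100, +1.21).
Determinant of the coordinate differences = 0·100 − (-75)·(-30) = -2250.
∂h/∂x = [(-0.23)·100 − (+1.21)·(-30)] / -2250 = -0.005911
∂h/∂y = [0·(+1.21) − (-75)·(-0.23)] / -2250 = +0.007667
|∇h| = √(-0.005911² + 0.007667²) = 0.009681

0.0097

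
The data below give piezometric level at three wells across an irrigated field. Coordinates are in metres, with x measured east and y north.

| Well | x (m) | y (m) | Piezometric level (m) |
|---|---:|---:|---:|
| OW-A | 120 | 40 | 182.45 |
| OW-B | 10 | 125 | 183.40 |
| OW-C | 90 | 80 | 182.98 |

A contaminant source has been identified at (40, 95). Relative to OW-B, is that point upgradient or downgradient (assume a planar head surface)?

downgradient

Three-point gradient (reference OW-A): Δ to OW-B = (-110, 85, +0.95), Δ to OW-C = (-30, 40, +0.53).
∂h/∂x = +0.003811, ∂h/∂y = +0.01611 (det = -1850).
Head at (40, 95) = 182.45 + (+0.003811)·(-80) + (+0.01611)·(55) = 183.03 m.
That is lower than the 183.40 m at OW-B, so the point is downgradient.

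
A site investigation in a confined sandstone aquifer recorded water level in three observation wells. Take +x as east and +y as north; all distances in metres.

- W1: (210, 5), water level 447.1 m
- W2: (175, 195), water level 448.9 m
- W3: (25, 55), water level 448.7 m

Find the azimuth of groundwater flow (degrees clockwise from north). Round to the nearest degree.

With h = a·x + b·y + c and W1 as origin, the differences give:
  (-35)·a + 190·b = +1.8
  (-185)·a + 50·b = +1.6
Eliminate b (×50 and ×190, subtract): 33400·a = -214.00 → a = ∂h/∂x = -0.006407
Back-substitute: b = ∂h/∂y = +0.008293.
Flow direction (−∇h) has components (+0.006407 E, -0.008293 N).
Azimuth = atan2(E, N) = atan2(+0.006407, -0.008293) = 142.3° ≈ 142°.

142°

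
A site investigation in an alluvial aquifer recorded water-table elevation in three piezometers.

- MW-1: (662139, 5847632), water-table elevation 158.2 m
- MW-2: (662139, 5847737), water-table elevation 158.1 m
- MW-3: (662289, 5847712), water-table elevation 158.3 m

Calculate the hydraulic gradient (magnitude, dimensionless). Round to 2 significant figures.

Three-point gradient (reference MW-1): Δ to MW-2 = (0, 105, -0.1), Δ to MW-3 = (150, 80, +0.1).
∂h/∂x = +0.001175, ∂h/∂y = -0.0009524 (det = -15750).
|∇h| = √(0.001175² + -0.0009524²) = 0.001513

0.0015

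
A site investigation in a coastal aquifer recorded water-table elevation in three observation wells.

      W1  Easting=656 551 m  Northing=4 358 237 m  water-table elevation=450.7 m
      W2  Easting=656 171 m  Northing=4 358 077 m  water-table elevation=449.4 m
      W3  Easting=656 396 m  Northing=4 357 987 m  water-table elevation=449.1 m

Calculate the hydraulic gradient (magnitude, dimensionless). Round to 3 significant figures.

0.00587

With h = a·x + b·y + c and W1 as origin, the differences give:
  (-380)·a + (-160)·b = -1.3
  (-155)·a + (-250)·b = -1.6
Eliminate b (×(-250) and ×(-160), subtract): 70200·a = 69.00 → a = ∂h/∂x = +0.0009829
Back-substitute: b = ∂h/∂y = +0.005791.
|∇h| = √(0.0009829² + 0.005791²) = 0.005874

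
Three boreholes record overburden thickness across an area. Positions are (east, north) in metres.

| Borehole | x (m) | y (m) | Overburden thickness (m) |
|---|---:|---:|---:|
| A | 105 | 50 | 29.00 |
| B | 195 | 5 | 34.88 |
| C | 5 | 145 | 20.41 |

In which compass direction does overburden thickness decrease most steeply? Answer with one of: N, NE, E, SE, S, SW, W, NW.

Differences from A: to B (Δx, Δy, Δh) = (90, -45, +5.88); to C = (-100, 95, -8.59).
Determinant of the coordinate differences = 90·95 − (-100)·(-45) = 4050.
∂d/∂x = [(+5.88)·95 − (-8.59)·(-45)] / 4050 = +0.04248
∂d/∂y = [90·(-8.59) − (-100)·(+5.88)] / 4050 = -0.04570
Steepest decrease is along −∇f = (-0.04248 E, +0.04570 N) → northwest.

NW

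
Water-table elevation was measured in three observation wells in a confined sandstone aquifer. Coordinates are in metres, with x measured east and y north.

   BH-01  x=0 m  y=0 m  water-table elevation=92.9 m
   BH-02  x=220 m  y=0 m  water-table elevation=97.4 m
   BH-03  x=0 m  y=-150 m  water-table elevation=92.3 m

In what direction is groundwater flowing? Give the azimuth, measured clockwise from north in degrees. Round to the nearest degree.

∂h/∂x = (97.4 − 92.9) / (220 − 0) = +0.02045
∂h/∂y = (92.3 − 92.9) / (-150 − 0) = +0.004000
Flow direction (−∇h) has components (-0.02045 E, -0.004000 N).
Azimuth = atan2(E, N) = atan2(-0.02045, -0.004000) = 258.9° ≈ 259°.

259°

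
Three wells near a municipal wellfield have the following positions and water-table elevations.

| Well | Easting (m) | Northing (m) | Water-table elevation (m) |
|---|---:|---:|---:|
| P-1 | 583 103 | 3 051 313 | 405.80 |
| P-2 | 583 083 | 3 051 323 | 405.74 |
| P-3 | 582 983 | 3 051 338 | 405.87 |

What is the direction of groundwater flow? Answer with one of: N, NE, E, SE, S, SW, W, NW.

N

With h = a·x + b·y + c and P-1 as origin, the differences give:
  (-20)·a + 10·b = -0.06
  (-120)·a + 25·b = +0.07
Eliminate b (×25 and ×10, subtract): 700·a = -2.200 → a = ∂h/∂x = -0.003143
Back-substitute: b = ∂h/∂y = -0.01229.
Flow = −∇h = (+0.003143 east, +0.01229 north), which points north.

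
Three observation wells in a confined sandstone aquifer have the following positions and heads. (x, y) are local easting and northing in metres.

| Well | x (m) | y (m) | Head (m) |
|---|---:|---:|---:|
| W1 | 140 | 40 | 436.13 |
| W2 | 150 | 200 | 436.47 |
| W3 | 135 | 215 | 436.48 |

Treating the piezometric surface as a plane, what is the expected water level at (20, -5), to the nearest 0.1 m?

435.9 m

Differences from W1: to W2 (Δx, Δy, Δh) = (10, 160, +0.34); to W3 = (-5, 175, +0.35).
Determinant of the coordinate differences = 10·175 − (-5)·160 = 2550.
∂h/∂x = [(+0.34)·175 − (+0.35)·160] / 2550 = +0.001373
∂h/∂y = [10·(+0.35) − (-5)·(+0.34)] / 2550 = +0.002039
h(20, -5) = 436.13 + (+0.001373)·(-120) + (+0.002039)·(-45) = 436.13 -0.165 -0.092 = 435.874 m.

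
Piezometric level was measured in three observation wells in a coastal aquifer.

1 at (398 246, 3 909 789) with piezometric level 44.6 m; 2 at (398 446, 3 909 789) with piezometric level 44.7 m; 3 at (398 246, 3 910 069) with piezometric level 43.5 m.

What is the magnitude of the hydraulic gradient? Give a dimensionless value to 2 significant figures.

0.0040

∂h/∂x = (44.7 − 44.6) / (398446 − 398246) = +0.0005000
∂h/∂y = (43.5 − 44.6) / (3910069 − 3909789) = -0.003929
|∇h| = √(0.0005000² + -0.003929²) = 0.003961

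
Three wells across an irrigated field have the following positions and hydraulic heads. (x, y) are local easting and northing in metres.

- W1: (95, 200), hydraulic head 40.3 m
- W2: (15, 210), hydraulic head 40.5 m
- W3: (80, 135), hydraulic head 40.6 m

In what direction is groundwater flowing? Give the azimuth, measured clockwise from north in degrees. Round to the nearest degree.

037°

With h = a·x + b·y + c and W1 as origin, the differences give:
  (-80)·a + 10·b = +0.2
  (-15)·a + (-65)·b = +0.3
Eliminate b (×(-65) and ×10, subtract): 5350·a = -16.00 → a = ∂h/∂x = -0.002991
Back-substitute: b = ∂h/∂y = -0.003925.
Flow direction (−∇h) has components (+0.002991 E, +0.003925 N).
Azimuth = atan2(E, N) = atan2(+0.002991, +0.003925) = 37.3° ≈ 037°.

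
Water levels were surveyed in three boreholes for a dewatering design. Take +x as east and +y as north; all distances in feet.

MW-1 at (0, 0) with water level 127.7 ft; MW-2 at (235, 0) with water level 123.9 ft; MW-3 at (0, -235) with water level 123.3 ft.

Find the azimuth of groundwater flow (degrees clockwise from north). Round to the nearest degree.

∂h/∂x = (123.9 − 127.7) / (235 − 0) = -0.01617
∂h/∂y = (123.3 − 127.7) / (-235 − 0) = +0.01872
Flow direction (−∇h) has components (+0.01617 E, -0.01872 N).
Azimuth = atan2(E, N) = atan2(+0.01617, -0.01872) = 139.2° ≈ 139°.

139°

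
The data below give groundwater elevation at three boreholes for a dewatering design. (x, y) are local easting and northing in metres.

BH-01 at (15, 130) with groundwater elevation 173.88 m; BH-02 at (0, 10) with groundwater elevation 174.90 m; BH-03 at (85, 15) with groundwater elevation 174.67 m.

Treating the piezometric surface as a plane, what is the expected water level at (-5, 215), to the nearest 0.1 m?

173.2 m

Differences from BH-01: to BH-02 (Δx, Δy, Δh) = (-15, -120, +1.02); to BH-03 = (70, -115, +0.79).
Solve a·Δx + b·Δy = Δh: det = (-15)·(-115) − 70·(-120) = 10125.
∂h/∂x = [(+1.02)·(-115) − (+0.79)·(-120)] / 10125 = -0.002222
∂h/∂y = [(-15)·(+0.79) − 70·(+1.02)] / 10125 = -0.008222
h(-5, 215) = 173.88 + (-0.002222)·(-20) + (-0.008222)·(85) = 173.88 +0.044 -0.699 = 173.226 m.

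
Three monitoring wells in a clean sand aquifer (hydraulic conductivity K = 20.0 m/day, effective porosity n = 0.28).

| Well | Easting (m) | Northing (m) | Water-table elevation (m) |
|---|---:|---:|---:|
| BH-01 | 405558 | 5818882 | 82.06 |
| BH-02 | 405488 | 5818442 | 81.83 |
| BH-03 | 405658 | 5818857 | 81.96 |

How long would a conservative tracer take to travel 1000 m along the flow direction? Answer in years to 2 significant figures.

36 years

Differences from BH-01: to BH-02 (Δx, Δy, Δh) = (-70, -440, -0.23); to BH-03 = (100, -25, -0.10).
Determinant of the coordinate differences = (-70)·(-25) − 100·(-440) = 45750.
∂h/∂x = [(-0.23)·(-25) − (-0.10)·(-440)] / 45750 = -0.0008361
∂h/∂y = [(-70)·(-0.10) − 100·(-0.23)] / 45750 = +0.0006557
|∇h| = √(-0.0008361² + 0.0006557²) = 0.001063
Seepage velocity v = K·i/n = 20.0 × 0.001063 / 0.28 = 0.07593 m/day.
t = 1000 / 0.07593 = 1.317e+04 days = 36.1 years.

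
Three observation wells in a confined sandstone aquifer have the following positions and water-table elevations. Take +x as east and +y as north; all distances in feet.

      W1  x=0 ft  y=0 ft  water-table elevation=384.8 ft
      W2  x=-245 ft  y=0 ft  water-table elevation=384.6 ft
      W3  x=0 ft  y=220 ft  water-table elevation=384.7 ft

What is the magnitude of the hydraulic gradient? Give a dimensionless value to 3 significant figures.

0.000934

∂h/∂x = (384.6 − 384.8) / (-245 − 0) = +0.0008163
∂h/∂y = (384.7 − 384.8) / (220 − 0) = -0.0004545
|∇h| = √(0.0008163² + -0.0004545²) = 0.0009343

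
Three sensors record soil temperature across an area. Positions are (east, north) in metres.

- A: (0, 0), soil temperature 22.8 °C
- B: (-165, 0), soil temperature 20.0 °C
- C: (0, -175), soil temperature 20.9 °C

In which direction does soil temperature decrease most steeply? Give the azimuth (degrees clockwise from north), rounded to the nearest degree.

237°

∂T/∂x = (20.0 − 22.8) / (-165 − 0) = +0.01697
∂T/∂y = (20.9 − 22.8) / (-175 − 0) = +0.01086
Steepest decrease is along −∇f: components (-0.01697 E, -0.01086 N).
Azimuth = atan2(-0.01697, -0.01086) = 237.4° ≈ 237°.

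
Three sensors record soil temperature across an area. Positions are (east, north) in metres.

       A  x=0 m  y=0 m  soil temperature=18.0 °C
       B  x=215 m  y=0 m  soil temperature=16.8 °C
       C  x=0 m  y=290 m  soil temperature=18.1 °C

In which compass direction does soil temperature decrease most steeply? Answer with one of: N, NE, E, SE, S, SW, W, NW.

E

∂T/∂x = (16.8 − 18.0) / (215 − 0) = -0.005581
∂T/∂y = (18.1 − 18.0) / (290 − 0) = +0.0003448
Steepest decrease is along −∇f = (+0.005581 E, -0.0003448 N) → east.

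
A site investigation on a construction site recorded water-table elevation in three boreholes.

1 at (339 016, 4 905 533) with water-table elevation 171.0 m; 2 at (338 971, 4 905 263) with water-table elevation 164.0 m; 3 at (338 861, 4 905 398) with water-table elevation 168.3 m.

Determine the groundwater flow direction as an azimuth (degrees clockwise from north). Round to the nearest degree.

167°

With h = a·x + b·y + c and 1 as origin, the differences give:
  (-45)·a + (-270)·b = -7.0
  (-155)·a + (-135)·b = -2.7
Eliminate b (×(-135) and ×(-270), subtract): -35775·a = 216.00 → a = ∂h/∂x = -0.006038
Back-substitute: b = ∂h/∂y = +0.02693.
Flow direction (−∇h) has components (+0.006038 E, -0.02693 N).
Azimuth = atan2(E, N) = atan2(+0.006038, -0.02693) = 167.4° ≈ 167°.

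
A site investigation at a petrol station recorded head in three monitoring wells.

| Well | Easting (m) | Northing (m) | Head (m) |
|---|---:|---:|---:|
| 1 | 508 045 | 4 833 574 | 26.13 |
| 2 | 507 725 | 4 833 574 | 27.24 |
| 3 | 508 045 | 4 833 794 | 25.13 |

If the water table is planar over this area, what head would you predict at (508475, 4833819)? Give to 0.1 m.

∂h/∂x = (27.24 − 26.13) / (507725 − 508045) = -0.003469
∂h/∂y = (25.13 − 26.13) / (4833794 − 4833574) = -0.004545
h(508475, 4833819) = 26.13 + (-0.003469)·(430) + (-0.004545)·(245) = 26.13 -1.492 -1.114 = 23.525 m.

23.5 m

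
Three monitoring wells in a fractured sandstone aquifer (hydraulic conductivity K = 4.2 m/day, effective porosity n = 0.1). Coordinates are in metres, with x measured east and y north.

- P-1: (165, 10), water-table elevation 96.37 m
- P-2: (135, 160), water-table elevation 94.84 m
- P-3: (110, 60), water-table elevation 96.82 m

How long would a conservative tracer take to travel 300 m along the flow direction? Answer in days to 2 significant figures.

280 days

Taking P-1 as reference: P-2−P-1 = (-30, 150, -1.53); P-3−P-1 = (-55, 50, +0.45).
Solve a·Δx + b·Δy = Δh: det = (-30)·50 − (-55)·150 = 6750.
∂h/∂x = [(-1.53)·50 − (+0.45)·150] / 6750 = -0.02133
∂h/∂y = [(-30)·(+0.45) − (-55)·(-1.53)] / 6750 = -0.01447
|∇h| = √(-0.02133² + -0.01447²) = 0.02577
Seepage velocity v = K·i/n = 4.2 × 0.02577 / 0.1 = 1.082 m/day.
t = 300 / 1.082 = 277.3 days.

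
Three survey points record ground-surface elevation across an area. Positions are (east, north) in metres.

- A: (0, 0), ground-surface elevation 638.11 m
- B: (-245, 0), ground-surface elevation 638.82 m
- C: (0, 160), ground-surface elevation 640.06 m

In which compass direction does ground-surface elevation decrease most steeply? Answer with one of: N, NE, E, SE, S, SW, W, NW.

∂z/∂x = (638.82 − 638.11) / (-245 − 0) = -0.002898
∂z/∂y = (640.06 − 638.11) / (160 − 0) = +0.01219
Steepest decrease is along −∇f = (+0.002898 E, -0.01219 N) → south.

S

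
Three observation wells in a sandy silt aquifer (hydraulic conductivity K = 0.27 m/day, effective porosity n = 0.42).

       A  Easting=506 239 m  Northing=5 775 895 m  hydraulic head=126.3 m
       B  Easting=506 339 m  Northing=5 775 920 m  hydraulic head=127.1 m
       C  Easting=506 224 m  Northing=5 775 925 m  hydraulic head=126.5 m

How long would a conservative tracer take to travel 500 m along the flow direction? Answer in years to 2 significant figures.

190 years

With h = a·x + b·y + c and A as origin, the differences give:
  100·a + 25·b = +0.8
  (-15)·a + 30·b = +0.2
Eliminate b (×30 and ×25, subtract): 3375·a = 19.00 → a = ∂h/∂x = +0.005630
Back-substitute: b = ∂h/∂y = +0.009481.
|∇h| = √(0.005630² + 0.009481²) = 0.01103
Seepage velocity v = K·i/n = 0.27 × 0.01103 / 0.42 = 0.007091 m/day.
t = 500 / 0.007091 = 7.051e+04 days = 193 years.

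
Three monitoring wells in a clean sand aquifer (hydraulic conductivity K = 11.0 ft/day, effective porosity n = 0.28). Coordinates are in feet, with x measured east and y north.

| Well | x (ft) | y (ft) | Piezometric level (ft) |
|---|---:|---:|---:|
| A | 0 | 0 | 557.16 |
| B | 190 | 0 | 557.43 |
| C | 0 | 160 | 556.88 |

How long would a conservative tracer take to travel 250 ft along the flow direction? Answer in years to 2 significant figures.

∂h/∂x = (557.43 − 557.16) / (190 − 0) = +0.001421
∂h/∂y = (556.88 − 557.16) / (160 − 0) = -0.001750
|∇h| = √(0.001421² + -0.001750²) = 0.002254
Seepage velocity v = K·i/n = 11.0 × 0.002254 / 0.28 = 0.08855 ft/day.
t = 250 / 0.08855 = 2823 days = 7.73 years.

7.7 years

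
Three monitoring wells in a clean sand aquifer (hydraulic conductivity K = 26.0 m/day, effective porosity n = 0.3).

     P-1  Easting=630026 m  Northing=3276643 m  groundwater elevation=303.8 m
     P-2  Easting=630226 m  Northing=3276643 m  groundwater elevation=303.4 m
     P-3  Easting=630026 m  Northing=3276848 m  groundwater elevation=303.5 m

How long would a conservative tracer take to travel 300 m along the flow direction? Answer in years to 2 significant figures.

3.8 years

∂h/∂x = (303.4 − 303.8) / (630226 − 630026) = -0.002000
∂h/∂y = (303.5 − 303.8) / (3276848 − 3276643) = -0.001463
|∇h| = √(-0.002000² + -0.001463²) = 0.002478
Seepage velocity v = K·i/n = 26.0 × 0.002478 / 0.3 = 0.2148 m/day.
t = 300 / 0.2148 = 1397 days = 3.82 years.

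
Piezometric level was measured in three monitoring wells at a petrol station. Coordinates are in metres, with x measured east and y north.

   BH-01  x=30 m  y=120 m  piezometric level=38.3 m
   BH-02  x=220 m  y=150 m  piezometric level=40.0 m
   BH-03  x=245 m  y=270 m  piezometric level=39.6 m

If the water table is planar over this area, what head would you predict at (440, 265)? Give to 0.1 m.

41.5 m

With h = a·x + b·y + c and BH-01 as origin, the differences give:
  190·a + 30·b = +1.7
  215·a + 150·b = +1.3
Eliminate b (×150 and ×30, subtract): 22050·a = 216.00 → a = ∂h/∂x = +0.009796
Back-substitute: b = ∂h/∂y = -0.005374.
h(440, 265) = 38.3 + (+0.009796)·(410) + (-0.005374)·(145) = 38.3 +4.016 -0.779 = 41.537 m.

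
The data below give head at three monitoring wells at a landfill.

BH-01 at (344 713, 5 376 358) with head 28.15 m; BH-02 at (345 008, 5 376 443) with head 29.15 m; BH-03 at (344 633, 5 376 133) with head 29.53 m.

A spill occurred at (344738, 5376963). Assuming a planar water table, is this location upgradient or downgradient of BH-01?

downgradient

Taking BH-01 as reference: BH-02−BH-01 = (295, 85, +1.00); BH-03−BH-01 = (-80, -225, +1.38).
Determinant of the coordinate differences = 295·(-225) − (-80)·85 = -59575.
∂h/∂x = [(+1.00)·(-225) − (+1.38)·85] / -59575 = +0.005746
∂h/∂y = [295·(+1.38) − (-80)·(+1.00)] / -59575 = -0.008176
Head at (344738, 5376963) = 28.15 + (+0.005746)·(25) + (-0.008176)·(605) = 23.35 m.
That is lower than the 28.15 m at BH-01, so the point is downgradient.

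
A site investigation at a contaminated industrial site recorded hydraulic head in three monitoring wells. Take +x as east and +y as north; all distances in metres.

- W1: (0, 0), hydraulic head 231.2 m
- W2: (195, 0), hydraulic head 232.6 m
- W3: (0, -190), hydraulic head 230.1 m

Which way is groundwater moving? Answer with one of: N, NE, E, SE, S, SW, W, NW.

SW

∂h/∂x = (232.6 − 231.2) / (195 − 0) = +0.007179
∂h/∂y = (230.1 − 231.2) / (-190 − 0) = +0.005789
Flow = −∇h = (-0.007179 east, -0.005789 north), which points southwest.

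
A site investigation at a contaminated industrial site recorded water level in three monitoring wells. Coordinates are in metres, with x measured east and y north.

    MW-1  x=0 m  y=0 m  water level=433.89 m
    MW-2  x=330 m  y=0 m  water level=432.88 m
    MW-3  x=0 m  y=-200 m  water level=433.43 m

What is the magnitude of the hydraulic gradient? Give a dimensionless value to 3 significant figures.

∂h/∂x = (432.88 − 433.89) / (330 − 0) = -0.003061
∂h/∂y = (433.43 − 433.89) / (-200 − 0) = +0.002300
|∇h| = √(-0.003061² + 0.002300²) = 0.003829

0.00383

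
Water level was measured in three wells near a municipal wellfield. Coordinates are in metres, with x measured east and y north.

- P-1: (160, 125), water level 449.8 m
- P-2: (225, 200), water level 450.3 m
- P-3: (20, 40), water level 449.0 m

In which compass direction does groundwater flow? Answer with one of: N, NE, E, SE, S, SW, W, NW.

SW

Differences from P-1: to P-2 (Δx, Δy, Δh) = (65, 75, +0.5); to P-3 = (-140, -85, -0.8).
Determinant of the coordinate differences = 65·(-85) − (-140)·75 = 4975.
∂h/∂x = [(+0.5)·(-85) − (-0.8)·75] / 4975 = +0.003518
∂h/∂y = [65·(-0.8) − (-140)·(+0.5)] / 4975 = +0.003618
Flow = −∇h = (-0.003518 east, -0.003618 north), which points southwest.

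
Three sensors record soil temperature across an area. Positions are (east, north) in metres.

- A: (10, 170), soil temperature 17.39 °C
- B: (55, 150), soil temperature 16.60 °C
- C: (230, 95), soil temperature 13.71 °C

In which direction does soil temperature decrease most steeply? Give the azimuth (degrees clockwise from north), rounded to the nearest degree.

Differences from A: to B (Δx, Δy, Δh) = (45, -20, -0.79); to C = (220, -75, -3.68).
Determinant of the coordinate differences = 45·(-75) − 220·(-20) = 1025.
∂T/∂x = [(-0.79)·(-75) − (-3.68)·(-20)] / 1025 = -0.01400
∂T/∂y = [45·(-3.68) − 220·(-0.79)] / 1025 = +0.008000
Steepest decrease is along −∇f: components (+0.01400 E, -0.008000 N).
Azimuth = atan2(+0.01400, -0.008000) = 119.7° ≈ 120°.

120°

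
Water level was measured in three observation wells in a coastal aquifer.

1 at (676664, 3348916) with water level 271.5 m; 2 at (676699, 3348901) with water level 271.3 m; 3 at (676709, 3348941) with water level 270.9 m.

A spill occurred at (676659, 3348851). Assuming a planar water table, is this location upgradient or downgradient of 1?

upgradient

With h = a·x + b·y + c and 1 as origin, the differences give:
  35·a + (-15)·b = -0.2
  45·a + 25·b = -0.6
Eliminate b (×25 and ×(-15), subtract): 1550·a = -14.00 → a = ∂h/∂x = -0.009032
Back-substitute: b = ∂h/∂y = -0.007742.
Head at (676659, 3348851) = 271.5 + (-0.009032)·(-5) + (-0.007742)·(-65) = 272.05 m.
That is higher than the 271.5 m at 1, so the point is upgradient.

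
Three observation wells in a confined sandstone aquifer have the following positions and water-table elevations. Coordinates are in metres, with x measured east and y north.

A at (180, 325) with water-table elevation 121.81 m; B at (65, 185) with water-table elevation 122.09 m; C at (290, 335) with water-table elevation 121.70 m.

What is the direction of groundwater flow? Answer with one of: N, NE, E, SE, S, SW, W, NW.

Taking A as reference: B−A = (-115, -140, +0.28); C−A = (110, 10, -0.11).
Determinant of the coordinate differences = (-115)·10 − 110·(-140) = 14250.
∂h/∂x = [(+0.28)·10 − (-0.11)·(-140)] / 14250 = -0.0008842
∂h/∂y = [(-115)·(-0.11) − 110·(+0.28)] / 14250 = -0.001274
Flow = −∇h = (+0.0008842 east, +0.001274 north), which points northeast.

NE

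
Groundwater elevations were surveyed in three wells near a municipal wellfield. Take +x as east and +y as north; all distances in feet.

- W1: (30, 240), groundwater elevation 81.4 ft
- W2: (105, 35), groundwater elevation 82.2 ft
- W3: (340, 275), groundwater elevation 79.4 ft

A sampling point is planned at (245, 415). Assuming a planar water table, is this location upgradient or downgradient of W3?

downgradient

Differences from W1: to W2 (Δx, Δy, Δh) = (75, -205, +0.8); to W3 = (310, 35, -2.0).
Solve a·Δx + b·Δy = Δh: det = 75·35 − 310·(-205) = 66175.
∂h/∂x = [(+0.8)·35 − (-2.0)·(-205)] / 66175 = -0.005773
∂h/∂y = [75·(-2.0) − 310·(+0.8)] / 66175 = -0.006014
Head at (245, 415) = 81.4 + (-0.005773)·(215) + (-0.006014)·(175) = 79.11 ft.
That is lower than the 79.4 ft at W3, so the point is downgradient.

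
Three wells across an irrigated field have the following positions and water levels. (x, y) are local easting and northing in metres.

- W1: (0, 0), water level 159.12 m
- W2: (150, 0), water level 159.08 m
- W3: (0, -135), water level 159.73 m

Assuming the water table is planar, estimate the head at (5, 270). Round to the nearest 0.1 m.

157.9 m

∂h/∂x = (159.08 − 159.12) / (150 − 0) = -0.0002667
∂h/∂y = (159.73 − 159.12) / (-135 − 0) = -0.004519
h(5, 270) = 159.12 + (-0.0002667)·(5) + (-0.004519)·(270) = 159.12 -0.001 -1.220 = 157.899 m.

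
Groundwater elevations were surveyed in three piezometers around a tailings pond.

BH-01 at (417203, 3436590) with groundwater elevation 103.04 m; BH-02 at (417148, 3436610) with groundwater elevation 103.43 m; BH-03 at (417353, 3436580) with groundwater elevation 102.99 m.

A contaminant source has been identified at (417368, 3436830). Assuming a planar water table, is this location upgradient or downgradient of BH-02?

With h = a·x + b·y + c and BH-01 as origin, the differences give:
  (-55)·a + 20·b = +0.39
  150·a + (-10)·b = -0.05
Eliminate b (×(-10) and ×20, subtract): -2450·a = -2.900 → a = ∂h/∂x = +0.001184
Back-substitute: b = ∂h/∂y = +0.02276.
Head at (417368, 3436830) = 103.04 + (+0.001184)·(165) + (+0.02276)·(240) = 108.70 m.
That is higher than the 103.43 m at BH-02, so the point is upgradient.

upgradient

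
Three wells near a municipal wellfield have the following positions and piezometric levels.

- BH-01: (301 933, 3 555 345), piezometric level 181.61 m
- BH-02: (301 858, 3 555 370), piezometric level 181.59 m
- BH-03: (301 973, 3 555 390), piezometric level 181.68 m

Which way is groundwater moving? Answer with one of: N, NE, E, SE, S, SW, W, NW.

SW

Differences from BH-01: to BH-02 (Δx, Δy, Δh) = (-75, 25, -0.02); to BH-03 = (40, 45, +0.07).
Determinant of the coordinate differences = (-75)·45 − 40·25 = -4375.
∂h/∂x = [(-0.02)·45 − (+0.07)·25] / -4375 = +0.0006057
∂h/∂y = [(-75)·(+0.07) − 40·(-0.02)] / -4375 = +0.001017
Flow = −∇h = (-0.0006057 east, -0.001017 north), which points southwest.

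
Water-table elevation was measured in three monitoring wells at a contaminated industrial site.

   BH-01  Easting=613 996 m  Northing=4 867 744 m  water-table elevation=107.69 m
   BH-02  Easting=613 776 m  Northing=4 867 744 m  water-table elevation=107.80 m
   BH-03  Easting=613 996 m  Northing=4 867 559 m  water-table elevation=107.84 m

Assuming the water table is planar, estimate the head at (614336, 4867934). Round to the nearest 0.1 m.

∂h/∂x = (107.80 − 107.69) / (613776 − 613996) = -0.0005000
∂h/∂y = (107.84 − 107.69) / (4867559 − 4867744) = -0.0008108
h(614336, 4867934) = 107.69 + (-0.0005000)·(340) + (-0.0008108)·(190) = 107.69 -0.170 -0.154 = 107.366 m.

107.4 m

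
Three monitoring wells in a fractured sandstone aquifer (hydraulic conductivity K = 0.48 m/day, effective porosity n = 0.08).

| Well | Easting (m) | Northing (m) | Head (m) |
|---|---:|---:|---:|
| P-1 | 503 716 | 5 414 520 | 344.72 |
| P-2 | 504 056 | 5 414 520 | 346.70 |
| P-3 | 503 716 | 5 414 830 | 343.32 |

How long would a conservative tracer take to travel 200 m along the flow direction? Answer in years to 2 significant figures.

∂h/∂x = (346.70 − 344.72) / (504056 − 503716) = +0.005824
∂h/∂y = (343.32 − 344.72) / (5414830 − 5414520) = -0.004516
|∇h| = √(0.005824² + -0.004516²) = 0.00737
Seepage velocity v = K·i/n = 0.48 × 0.00737 / 0.08 = 0.04422 m/day.
t = 200 / 0.04422 = 4523 days = 12.4 years.

12 years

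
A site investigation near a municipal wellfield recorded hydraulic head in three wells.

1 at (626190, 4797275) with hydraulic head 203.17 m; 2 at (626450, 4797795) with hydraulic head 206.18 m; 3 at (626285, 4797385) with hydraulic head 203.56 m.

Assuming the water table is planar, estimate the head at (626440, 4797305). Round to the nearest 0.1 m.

201.9 m

Three-point gradient (reference 1): Δ to 2 = (260, 520, +3.01), Δ to 3 = (95, 110, +0.39).
∂h/∂x = -0.006168, ∂h/∂y = +0.008873 (det = -20800).
h(626440, 4797305) = 203.17 + (-0.006168)·(250) + (+0.008873)·(30) = 203.17 -1.542 +0.266 = 201.894 m.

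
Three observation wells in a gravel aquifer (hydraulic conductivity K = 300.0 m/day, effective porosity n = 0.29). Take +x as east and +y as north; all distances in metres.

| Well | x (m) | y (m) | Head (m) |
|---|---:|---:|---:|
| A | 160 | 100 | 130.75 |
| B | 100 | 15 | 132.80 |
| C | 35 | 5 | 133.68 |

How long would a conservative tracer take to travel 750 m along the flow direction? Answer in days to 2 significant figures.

37 days

Taking A as reference: B−A = (-60, -85, +2.05); C−A = (-125, -95, +2.93).
Solve a·Δx + b·Δy = Δh: det = (-60)·(-95) − (-125)·(-85) = -4925.
∂h/∂x = [(+2.05)·(-95) − (+2.93)·(-85)] / -4925 = -0.01103
∂h/∂y = [(-60)·(+2.93) − (-125)·(+2.05)] / -4925 = -0.01634
|∇h| = √(-0.01103² + -0.01634²) = 0.01971
Seepage velocity v = K·i/n = 300.0 × 0.01971 / 0.29 = 20.39 m/day.
t = 750 / 20.39 = 36.78 days.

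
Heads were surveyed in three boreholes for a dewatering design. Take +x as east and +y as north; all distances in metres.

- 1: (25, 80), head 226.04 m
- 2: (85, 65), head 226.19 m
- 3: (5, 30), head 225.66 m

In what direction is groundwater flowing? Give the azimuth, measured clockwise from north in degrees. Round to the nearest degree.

214°

Differences from 1: to 2 (Δx, Δy, Δh) = (60, -15, +0.15); to 3 = (-20, -50, -0.38).
Solve a·Δx + b·Δy = Δh: det = 60·(-50) − (-20)·(-15) = -3300.
∂h/∂x = [(+0.15)·(-50) − (-0.38)·(-15)] / -3300 = +0.004000
∂h/∂y = [60·(-0.38) − (-20)·(+0.15)] / -3300 = +0.006000
Flow direction (−∇h) has components (-0.004000 E, -0.006000 N).
Azimuth = atan2(E, N) = atan2(-0.004000, -0.006000) = 213.7° ≈ 214°.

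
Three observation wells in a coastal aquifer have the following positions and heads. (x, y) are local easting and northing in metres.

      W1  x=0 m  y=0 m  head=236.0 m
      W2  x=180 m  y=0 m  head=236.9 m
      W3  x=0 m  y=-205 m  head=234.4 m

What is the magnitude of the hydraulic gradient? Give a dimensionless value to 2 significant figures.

0.0093

∂h/∂x = (236.9 − 236.0) / (180 − 0) = +0.005000
∂h/∂y = (234.4 − 236.0) / (-205 − 0) = +0.007805
|∇h| = √(0.005000² + 0.007805²) = 0.009269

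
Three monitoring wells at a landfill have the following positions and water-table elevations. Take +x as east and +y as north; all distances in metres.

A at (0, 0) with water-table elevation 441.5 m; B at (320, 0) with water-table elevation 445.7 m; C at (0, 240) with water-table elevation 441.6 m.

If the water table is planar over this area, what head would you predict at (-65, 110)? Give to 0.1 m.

∂h/∂x = (445.7 − 441.5) / (320 − 0) = +0.01312
∂h/∂y = (441.6 − 441.5) / (240 − 0) = +0.0004167
h(-65, 110) = 441.5 + (+0.01312)·(-65) + (+0.0004167)·(110) = 441.5 -0.853 +0.046 = 440.693 m.

440.7 m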